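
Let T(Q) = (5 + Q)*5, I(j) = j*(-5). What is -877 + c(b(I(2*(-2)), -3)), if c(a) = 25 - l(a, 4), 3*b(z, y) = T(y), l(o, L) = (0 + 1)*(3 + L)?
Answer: -859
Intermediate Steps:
I(j) = -5*j
T(Q) = 25 + 5*Q
l(o, L) = 3 + L (l(o, L) = 1*(3 + L) = 3 + L)
b(z, y) = 25/3 + 5*y/3 (b(z, y) = (25 + 5*y)/3 = 25/3 + 5*y/3)
c(a) = 18 (c(a) = 25 - (3 + 4) = 25 - 1*7 = 25 - 7 = 18)
-877 + c(b(I(2*(-2)), -3)) = -877 + 18 = -859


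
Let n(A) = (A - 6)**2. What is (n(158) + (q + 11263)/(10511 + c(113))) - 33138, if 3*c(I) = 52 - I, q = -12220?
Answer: -315792919/31472 ≈ -10034.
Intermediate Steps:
c(I) = 52/3 - I/3 (c(I) = (52 - I)/3 = 52/3 - I/3)
n(A) = (-6 + A)**2
(n(158) + (q + 11263)/(10511 + c(113))) - 33138 = ((-6 + 158)**2 + (-12220 + 11263)/(10511 + (52/3 - 1/3*113))) - 33138 = (152**2 - 957/(10511 + (52/3 - 113/3))) - 33138 = (23104 - 957/(10511 - 61/3)) - 33138 = (23104 - 957/31472/3) - 33138 = (23104 - 957*3/31472) - 33138 = (23104 - 2871/31472) - 33138 = 727126217/31472 - 33138 = -315792919/31472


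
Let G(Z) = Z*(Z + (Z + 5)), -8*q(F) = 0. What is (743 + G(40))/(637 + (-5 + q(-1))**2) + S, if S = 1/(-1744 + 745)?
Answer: 4138195/661338 ≈ 6.2573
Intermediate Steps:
q(F) = 0 (q(F) = -1/8*0 = 0)
G(Z) = Z*(5 + 2*Z) (G(Z) = Z*(Z + (5 + Z)) = Z*(5 + 2*Z))
S = -1/999 (S = 1/(-999) = -1/999 ≈ -0.0010010)
(743 + G(40))/(637 + (-5 + q(-1))**2) + S = (743 + 40*(5 + 2*40))/(637 + (-5 + 0)**2) - 1/999 = (743 + 40*(5 + 80))/(637 + (-5)**2) - 1/999 = (743 + 40*85)/(637 + 25) - 1/999 = (743 + 3400)/662 - 1/999 = 4143*(1/662) - 1/999 = 4143/662 - 1/999 = 4138195/661338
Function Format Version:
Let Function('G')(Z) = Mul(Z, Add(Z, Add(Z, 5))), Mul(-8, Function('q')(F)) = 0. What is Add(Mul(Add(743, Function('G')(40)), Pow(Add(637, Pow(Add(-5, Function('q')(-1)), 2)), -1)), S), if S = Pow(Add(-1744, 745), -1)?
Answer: Rational(4138195, 661338) ≈ 6.2573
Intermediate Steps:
Function('q')(F) = 0 (Function('q')(F) = Mul(Rational(-1, 8), 0) = 0)
Function('G')(Z) = Mul(Z, Add(5, Mul(2, Z))) (Function('G')(Z) = Mul(Z, Add(Z, Add(5, Z))) = Mul(Z, Add(5, Mul(2, Z))))
S = Rational(-1, 999) (S = Pow(-999, -1) = Rational(-1, 999) ≈ -0.0010010)
Add(Mul(Add(743, Function('G')(40)), Pow(Add(637, Pow(Add(-5, Function('q')(-1)), 2)), -1)), S) = Add(Mul(Add(743, Mul(40, Add(5, Mul(2, 40)))), Pow(Add(637, Pow(Add(-5, 0), 2)), -1)), Rational(-1, 999)) = Add(Mul(Add(743, Mul(40, Add(5, 80))), Pow(Add(637, Pow(-5, 2)), -1)), Rational(-1, 999)) = Add(Mul(Add(743, Mul(40, 85)), Pow(Add(637, 25), -1)), Rational(-1, 999)) = Add(Mul(Add(743, 3400), Pow(662, -1)), Rational(-1, 999)) = Add(Mul(4143, Rational(1, 662)), Rational(-1, 999)) = Add(Rational(4143, 662), Rational(-1, 999)) = Rational(4138195, 661338)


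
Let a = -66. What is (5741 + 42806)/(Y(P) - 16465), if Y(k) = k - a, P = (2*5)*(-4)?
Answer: -48547/16439 ≈ -2.9532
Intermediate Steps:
P = -40 (P = 10*(-4) = -40)
Y(k) = 66 + k (Y(k) = k - 1*(-66) = k + 66 = 66 + k)
(5741 + 42806)/(Y(P) - 16465) = (5741 + 42806)/((66 - 40) - 16465) = 48547/(26 - 16465) = 48547/(-16439) = 48547*(-1/16439) = -48547/16439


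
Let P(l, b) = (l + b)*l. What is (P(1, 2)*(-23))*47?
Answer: -3243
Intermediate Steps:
P(l, b) = l*(b + l) (P(l, b) = (b + l)*l = l*(b + l))
(P(1, 2)*(-23))*47 = ((1*(2 + 1))*(-23))*47 = ((1*3)*(-23))*47 = (3*(-23))*47 = -69*47 = -3243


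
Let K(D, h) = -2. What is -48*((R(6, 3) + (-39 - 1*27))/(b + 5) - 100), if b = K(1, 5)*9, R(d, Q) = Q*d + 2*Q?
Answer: 60384/13 ≈ 4644.9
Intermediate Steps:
R(d, Q) = 2*Q + Q*d
b = -18 (b = -2*9 = -18)
-48*((R(6, 3) + (-39 - 1*27))/(b + 5) - 100) = -48*((3*(2 + 6) + (-39 - 1*27))/(-18 + 5) - 100) = -48*((3*8 + (-39 - 27))/(-13) - 100) = -48*((24 - 66)*(-1/13) - 100) = -48*(-42*(-1/13) - 100) = -48*(42/13 - 100) = -48*(-1258/13) = 60384/13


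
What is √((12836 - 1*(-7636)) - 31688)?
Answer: 4*I*√701 ≈ 105.91*I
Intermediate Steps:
√((12836 - 1*(-7636)) - 31688) = √((12836 + 7636) - 31688) = √(20472 - 31688) = √(-11216) = 4*I*√701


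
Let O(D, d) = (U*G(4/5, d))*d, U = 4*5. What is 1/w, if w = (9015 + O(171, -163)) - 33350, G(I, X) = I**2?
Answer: -5/132107 ≈ -3.7848e-5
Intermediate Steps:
U = 20
O(D, d) = 64*d/5 (O(D, d) = (20*(4/5)**2)*d = (20*(16/25))*d = 64*d/5)
w = -132107/5 (w = (9015 + (64/5)*(-163)) - 33350 = (9015 - 10432/5) - 33350 = 34643/5 - 33350 = -132107/5 ≈ -26421.)
1/w = 1/(-132107/5) = -5/132107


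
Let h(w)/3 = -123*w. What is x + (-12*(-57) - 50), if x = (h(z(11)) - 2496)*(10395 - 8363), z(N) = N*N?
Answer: -95798006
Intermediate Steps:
z(N) = N²
h(w) = -369*w (h(w) = 3*(-123*w) = -369*w)
x = -95798640 (x = (-369*11² - 2496)*(10395 - 8363) = (-369*121 - 2496)*2032 = (-44649 - 2496)*2032 = -47145*2032 = -95798640)
x + (-12*(-57) - 50) = -95798640 + (-12*(-57) - 50) = -95798640 + (684 - 50) = -95798640 + 634 = -95798006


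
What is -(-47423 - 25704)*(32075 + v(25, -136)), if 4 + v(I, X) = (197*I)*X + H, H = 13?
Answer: -46634257932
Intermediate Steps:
v(I, X) = 9 + 197*I*X (v(I, X) = -4 + ((197*I)*X + 13) = -4 + (197*I*X + 13) = -4 + (13 + 197*I*X) = 9 + 197*I*X)
-(-47423 - 25704)*(32075 + v(25, -136)) = -(-47423 - 25704)*(32075 + (9 + 197*25*(-136))) = -(-73127)*(32075 + (9 - 669800)) = -(-73127)*(32075 - 669791) = -(-73127)*(-637716) = -1*46634257932 = -46634257932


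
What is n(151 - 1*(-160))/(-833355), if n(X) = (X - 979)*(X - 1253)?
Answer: -209752/277785 ≈ -0.75509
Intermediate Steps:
n(X) = (-1253 + X)*(-979 + X) (n(X) = (-979 + X)*(-1253 + X) = (-1253 + X)*(-979 + X))
n(151 - 1*(-160))/(-833355) = (1226687 + (151 - 1*(-160))**2 - 2232*(151 - 1*(-160)))/(-833355) = (1226687 + (151 + 160)**2 - 2232*(151 + 160))*(-1/833355) = (1226687 + 311**2 - 2232*311)*(-1/833355) = (1226687 + 96721 - 694152)*(-1/833355) = 629256*(-1/833355) = -209752/277785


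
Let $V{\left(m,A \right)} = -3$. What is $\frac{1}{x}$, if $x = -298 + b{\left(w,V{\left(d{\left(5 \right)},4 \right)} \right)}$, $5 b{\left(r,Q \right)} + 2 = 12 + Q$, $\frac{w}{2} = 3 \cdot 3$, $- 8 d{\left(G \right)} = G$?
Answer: $- \frac{5}{1483} \approx -0.0033715$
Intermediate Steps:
$d{\left(G \right)} = - \frac{G}{8}$
$w = 18$ ($w = 2 \cdot 3 \cdot 3 = 2 \cdot 9 = 18$)
$b{\left(r,Q \right)} = 2 + \frac{Q}{5}$ ($b{\left(r,Q \right)} = - \frac{2}{5} + \frac{12 + Q}{5} = - \frac{2}{5} + \left(\frac{12}{5} + \frac{Q}{5}\right) = 2 + \frac{Q}{5}$)
$x = - \frac{1483}{5}$ ($x = -298 + \left(2 + \frac{1}{5} \left(-3\right)\right) = -298 + \left(2 - \frac{3}{5}\right) = -298 + \frac{7}{5} = - \frac{1483}{5} \approx -296.6$)
$\frac{1}{x} = \frac{1}{- \frac{1483}{5}} = - \frac{5}{1483}$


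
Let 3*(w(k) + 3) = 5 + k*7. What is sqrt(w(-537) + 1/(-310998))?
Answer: I*sqrt(121318814258682)/310998 ≈ 35.417*I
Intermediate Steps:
w(k) = -4/3 + 7*k/3 (w(k) = -3 + (5 + k*7)/3 = -3 + (5 + 7*k)/3 = -3 + (5/3 + 7*k/3) = -4/3 + 7*k/3)
sqrt(w(-537) + 1/(-310998)) = sqrt((-4/3 + (7/3)*(-537)) + 1/(-310998)) = sqrt((-4/3 - 1253) - 1/310998) = sqrt(-3763/3 - 1/310998) = sqrt(-390095159/310998) = I*sqrt(121318814258682)/310998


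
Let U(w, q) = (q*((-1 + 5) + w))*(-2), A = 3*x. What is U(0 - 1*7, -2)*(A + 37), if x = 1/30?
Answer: -2226/5 ≈ -445.20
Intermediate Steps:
x = 1/30 ≈ 0.033333
A = ⅒ (A = 3*(1/30) = ⅒ ≈ 0.10000)
U(w, q) = -2*q*(4 + w) (U(w, q) = (q*(4 + w))*(-2) = -2*q*(4 + w))
U(0 - 1*7, -2)*(A + 37) = (-2*(-2)*(4 + (0 - 1*7)))*(⅒ + 37) = -2*(-2)*(4 + (0 - 7))*(371/10) = -2*(-2)*(4 - 7)*(371/10) = -2*(-2)*(-3)*(371/10) = -12*371/10 = -2226/5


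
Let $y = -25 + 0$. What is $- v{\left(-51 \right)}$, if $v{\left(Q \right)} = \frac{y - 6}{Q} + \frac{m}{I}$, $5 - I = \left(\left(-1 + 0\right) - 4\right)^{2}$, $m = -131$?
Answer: $- \frac{7301}{1020} \approx -7.1578$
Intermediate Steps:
$y = -25$
$I = -20$ ($I = 5 - \left(\left(-1 + 0\right) - 4\right)^{2} = 5 - \left(-1 - 4\right)^{2} = 5 - \left(-5\right)^{2} = 5 - 25 = -20$)
$v{\left(Q \right)} = \frac{131}{20} - \frac{31}{Q}$ ($v{\left(Q \right)} = \frac{-25 - 6}{Q} - \frac{131}{-20} = \frac{-25 - 6}{Q} - - \frac{131}{20} = - \frac{31}{Q} + \frac{131}{20} = \frac{131}{20} - \frac{31}{Q}$)
$- v{\left(-51 \right)} = - (\frac{131}{20} - \frac{31}{-51}) = - (\frac{131}{20} - - \frac{31}{51}) = - (\frac{131}{20} + \frac{31}{51}) = \left(-1\right) \frac{7301}{1020} = - \frac{7301}{1020}$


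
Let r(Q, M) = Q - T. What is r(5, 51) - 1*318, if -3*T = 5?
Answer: -934/3 ≈ -311.33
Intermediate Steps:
T = -5/3 (T = -⅓*5 = -5/3 ≈ -1.6667)
r(Q, M) = 5/3 + Q (r(Q, M) = Q - 1*(-5/3) = Q + 5/3 = 5/3 + Q)
r(5, 51) - 1*318 = (5/3 + 5) - 1*318 = 20/3 - 318 = -934/3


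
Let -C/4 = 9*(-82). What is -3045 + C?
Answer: -93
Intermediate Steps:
C = 2952 (C = -36*(-82) = -4*(-738) = 2952)
-3045 + C = -3045 + 2952 = -93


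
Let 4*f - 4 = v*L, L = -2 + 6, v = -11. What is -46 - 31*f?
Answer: 264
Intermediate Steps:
L = 4
f = -10 (f = 1 + (-11*4)/4 = 1 + (¼)*(-44) = 1 - 11 = -10)
-46 - 31*f = -46 - 31*(-10) = -46 + 310 = 264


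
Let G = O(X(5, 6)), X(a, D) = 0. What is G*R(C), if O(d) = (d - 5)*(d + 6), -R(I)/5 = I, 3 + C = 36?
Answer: 4950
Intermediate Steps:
C = 33 (C = -3 + 36 = 33)
R(I) = -5*I
O(d) = (-5 + d)*(6 + d)
G = -30 (G = -30 + 0 + 0² = -30 + 0 + 0 = -30)
G*R(C) = -(-150)*33 = -30*(-165) = 4950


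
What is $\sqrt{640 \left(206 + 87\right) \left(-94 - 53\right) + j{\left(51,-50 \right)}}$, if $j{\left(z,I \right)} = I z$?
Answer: $3 i \sqrt{3063110} \approx 5250.5 i$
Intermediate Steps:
$\sqrt{640 \left(206 + 87\right) \left(-94 - 53\right) + j{\left(51,-50 \right)}} = \sqrt{640 \left(206 + 87\right) \left(-94 - 53\right) - 2550} = \sqrt{640 \cdot 293 \left(-147\right) - 2550} = \sqrt{640 \left(-43071\right) - 2550} = \sqrt{-27565440 - 2550} = \sqrt{-27567990} = 3 i \sqrt{3063110}$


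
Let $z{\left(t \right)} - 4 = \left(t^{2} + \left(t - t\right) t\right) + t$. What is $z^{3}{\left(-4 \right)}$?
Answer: $4096$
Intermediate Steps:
$z{\left(t \right)} = 4 + t + t^{2}$ ($z{\left(t \right)} = 4 + \left(\left(t^{2} + \left(t - t\right) t\right) + t\right) = 4 + \left(\left(t^{2} + 0 t\right) + t\right) = 4 + \left(\left(t^{2} + 0\right) + t\right) = 4 + \left(t^{2} + t\right) = 4 + \left(t + t^{2}\right) = 4 + t + t^{2}$)
$z^{3}{\left(-4 \right)} = \left(4 - 4 + \left(-4\right)^{2}\right)^{3} = \left(4 - 4 + 16\right)^{3} = 16^{3} = 4096$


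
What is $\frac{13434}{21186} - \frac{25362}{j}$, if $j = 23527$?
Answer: $- \frac{36876269}{83073837} \approx -0.4439$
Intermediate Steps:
$\frac{13434}{21186} - \frac{25362}{j} = \frac{13434}{21186} - \frac{25362}{23527} = 13434 \cdot \frac{1}{21186} - \frac{25362}{23527} = \frac{2239}{3531} - \frac{25362}{23527} = - \frac{36876269}{83073837}$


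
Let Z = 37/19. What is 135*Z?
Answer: 4995/19 ≈ 262.89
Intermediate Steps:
Z = 37/19 (Z = 37*(1/19) = 37/19 ≈ 1.9474)
135*Z = 135*(37/19) = 4995/19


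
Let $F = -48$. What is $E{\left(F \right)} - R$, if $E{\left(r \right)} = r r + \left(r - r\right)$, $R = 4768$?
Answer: $-2464$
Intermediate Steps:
$E{\left(r \right)} = r^{2}$ ($E{\left(r \right)} = r^{2} + 0 = r^{2}$)
$E{\left(F \right)} - R = \left(-48\right)^{2} - 4768 = 2304 - 4768 = -2464$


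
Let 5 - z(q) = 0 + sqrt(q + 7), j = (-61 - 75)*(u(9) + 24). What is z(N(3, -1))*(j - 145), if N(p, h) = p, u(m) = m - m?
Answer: -17045 + 3409*sqrt(10) ≈ -6264.8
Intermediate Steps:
u(m) = 0
j = -3264 (j = (-61 - 75)*(0 + 24) = -136*24 = -3264)
z(q) = 5 - sqrt(7 + q) (z(q) = 5 - (0 + sqrt(q + 7)) = 5 - (0 + sqrt(7 + q)) = 5 - sqrt(7 + q))
z(N(3, -1))*(j - 145) = (5 - sqrt(7 + 3))*(-3264 - 145) = (5 - sqrt(10))*(-3409) = -17045 + 3409*sqrt(10)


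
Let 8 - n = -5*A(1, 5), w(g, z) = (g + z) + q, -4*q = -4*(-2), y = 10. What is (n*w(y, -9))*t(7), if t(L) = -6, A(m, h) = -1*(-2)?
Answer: 108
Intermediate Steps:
q = -2 (q = -(-1)*(-2) = -1/4*8 = -2)
A(m, h) = 2
w(g, z) = -2 + g + z (w(g, z) = (g + z) - 2 = -2 + g + z)
n = 18 (n = 8 - (-5)*2 = 8 - 1*(-10) = 8 + 10 = 18)
(n*w(y, -9))*t(7) = (18*(-2 + 10 - 9))*(-6) = (18*(-1))*(-6) = -18*(-6) = 108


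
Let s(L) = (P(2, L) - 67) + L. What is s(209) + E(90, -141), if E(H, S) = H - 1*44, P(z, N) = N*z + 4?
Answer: 610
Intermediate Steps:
P(z, N) = 4 + N*z
s(L) = -63 + 3*L (s(L) = ((4 + L*2) - 67) + L = ((4 + 2*L) - 67) + L = (-63 + 2*L) + L = -63 + 3*L)
E(H, S) = -44 + H (E(H, S) = H - 44 = -44 + H)
s(209) + E(90, -141) = (-63 + 3*209) + (-44 + 90) = (-63 + 627) + 46 = 564 + 46 = 610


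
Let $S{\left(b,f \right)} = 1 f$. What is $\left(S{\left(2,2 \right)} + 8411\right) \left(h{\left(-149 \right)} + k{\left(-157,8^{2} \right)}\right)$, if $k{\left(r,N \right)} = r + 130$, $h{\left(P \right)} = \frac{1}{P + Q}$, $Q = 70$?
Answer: $- \frac{17953342}{79} \approx -2.2726 \cdot 10^{5}$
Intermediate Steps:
$S{\left(b,f \right)} = f$
$h{\left(P \right)} = \frac{1}{70 + P}$ ($h{\left(P \right)} = \frac{1}{P + 70} = \frac{1}{70 + P}$)
$k{\left(r,N \right)} = 130 + r$
$\left(S{\left(2,2 \right)} + 8411\right) \left(h{\left(-149 \right)} + k{\left(-157,8^{2} \right)}\right) = \left(2 + 8411\right) \left(\frac{1}{70 - 149} + \left(130 - 157\right)\right) = 8413 \left(\frac{1}{-79} - 27\right) = 8413 \left(- \frac{1}{79} - 27\right) = 8413 \left(- \frac{2134}{79}\right) = - \frac{17953342}{79}$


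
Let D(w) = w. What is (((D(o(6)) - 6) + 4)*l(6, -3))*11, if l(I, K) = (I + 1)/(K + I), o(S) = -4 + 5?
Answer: -77/3 ≈ -25.667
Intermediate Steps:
o(S) = 1
l(I, K) = (1 + I)/(I + K)
(((D(o(6)) - 6) + 4)*l(6, -3))*11 = (((1 - 6) + 4)*((1 + 6)/(6 - 3)))*11 = ((-5 + 4)*(7/3))*11 = -7/3*11 = -77/3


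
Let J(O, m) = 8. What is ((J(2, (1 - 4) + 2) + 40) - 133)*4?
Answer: -340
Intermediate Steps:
((J(2, (1 - 4) + 2) + 40) - 133)*4 = ((8 + 40) - 133)*4 = (48 - 133)*4 = -85*4 = -340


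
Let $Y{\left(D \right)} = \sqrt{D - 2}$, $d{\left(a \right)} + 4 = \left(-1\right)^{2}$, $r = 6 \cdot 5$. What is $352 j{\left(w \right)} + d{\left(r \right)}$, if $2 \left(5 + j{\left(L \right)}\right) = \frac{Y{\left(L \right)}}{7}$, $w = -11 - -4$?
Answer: $-1763 + \frac{528 i}{7} \approx -1763.0 + 75.429 i$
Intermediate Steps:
$r = 30$
$d{\left(a \right)} = -3$ ($d{\left(a \right)} = -4 + \left(-1\right)^{2} = -4 + 1 = -3$)
$w = -7$ ($w = -11 + 4 = -7$)
$Y{\left(D \right)} = \sqrt{-2 + D}$
$j{\left(L \right)} = -5 + \frac{\sqrt{-2 + L}}{14}$ ($j{\left(L \right)} = -5 + \frac{\sqrt{-2 + L} \frac{1}{7}}{2} = -5 + \frac{\frac{1}{7} \sqrt{-2 + L}}{2} = -5 + \frac{\sqrt{-2 + L}}{14}$)
$352 j{\left(w \right)} + d{\left(r \right)} = 352 \left(-5 + \frac{\sqrt{-2 - 7}}{14}\right) - 3 = 352 \left(-5 + \frac{\sqrt{-9}}{14}\right) - 3 = 352 \left(-5 + \frac{3 i}{14}\right) - 3 = \left(-1760 + \frac{528 i}{7}\right) - 3 = -1763 + \frac{528 i}{7}$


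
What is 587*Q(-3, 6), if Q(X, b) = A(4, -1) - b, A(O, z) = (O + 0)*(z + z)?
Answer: -8218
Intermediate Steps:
A(O, z) = 2*O*z (A(O, z) = O*(2*z) = 2*O*z)
Q(X, b) = -8 - b (Q(X, b) = 2*4*(-1) - b = -8 - b)
587*Q(-3, 6) = 587*(-8 - 1*6) = 587*(-8 - 6) = 587*(-14) = -8218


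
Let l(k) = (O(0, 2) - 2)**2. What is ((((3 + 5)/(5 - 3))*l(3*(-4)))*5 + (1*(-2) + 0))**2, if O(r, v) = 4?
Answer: 6084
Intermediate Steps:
l(k) = 4 (l(k) = (4 - 2)**2 = 2**2 = 4)
((((3 + 5)/(5 - 3))*l(3*(-4)))*5 + (1*(-2) + 0))**2 = ((((3 + 5)/(5 - 3))*4)*5 + (1*(-2) + 0))**2 = (((8/2)*4)*5 + (-2 + 0))**2 = (((8*(1/2))*4)*5 - 2)**2 = ((4*4)*5 - 2)**2 = (16*5 - 2)**2 = (80 - 2)**2 = 78**2 = 6084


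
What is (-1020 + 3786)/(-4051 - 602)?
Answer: -922/1551 ≈ -0.59445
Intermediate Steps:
(-1020 + 3786)/(-4051 - 602) = 2766/(-4653) = 2766*(-1/4653) = -922/1551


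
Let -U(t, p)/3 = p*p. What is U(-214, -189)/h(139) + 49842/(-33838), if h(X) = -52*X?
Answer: 1632961809/122290532 ≈ 13.353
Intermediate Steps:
U(t, p) = -3*p² (U(t, p) = -3*p*p = -3*p²)
U(-214, -189)/h(139) + 49842/(-33838) = (-3*(-189)²)/((-52*139)) + 49842/(-33838) = -3*35721/(-7228) + 49842*(-1/33838) = -107163*(-1/7228) - 24921/16919 = 107163/7228 - 24921/16919 = 1632961809/122290532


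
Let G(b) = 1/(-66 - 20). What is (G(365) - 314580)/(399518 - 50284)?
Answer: -27053881/30034124 ≈ -0.90077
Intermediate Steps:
G(b) = -1/86 (G(b) = 1/(-86) = -1/86)
(G(365) - 314580)/(399518 - 50284) = (-1/86 - 314580)/(399518 - 50284) = -27053881/86/349234 = -27053881/86*1/349234 = -27053881/30034124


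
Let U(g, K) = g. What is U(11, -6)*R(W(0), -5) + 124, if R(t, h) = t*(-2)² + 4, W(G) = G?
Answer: 168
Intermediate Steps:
R(t, h) = 4 + 4*t (R(t, h) = t*4 + 4 = 4*t + 4 = 4 + 4*t)
U(11, -6)*R(W(0), -5) + 124 = 11*(4 + 4*0) + 124 = 11*(4 + 0) + 124 = 11*4 + 124 = 44 + 124 = 168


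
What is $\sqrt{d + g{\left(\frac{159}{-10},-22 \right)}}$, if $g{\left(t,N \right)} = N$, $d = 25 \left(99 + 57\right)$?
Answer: $\sqrt{3878} \approx 62.274$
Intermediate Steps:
$d = 3900$ ($d = 25 \cdot 156 = 3900$)
$\sqrt{d + g{\left(\frac{159}{-10},-22 \right)}} = \sqrt{3900 - 22} = \sqrt{3878}$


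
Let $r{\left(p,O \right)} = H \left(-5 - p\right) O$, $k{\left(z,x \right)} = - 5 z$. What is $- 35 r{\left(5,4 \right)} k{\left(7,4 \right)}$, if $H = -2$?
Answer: $98000$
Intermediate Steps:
$r{\left(p,O \right)} = O \left(10 + 2 p\right)$ ($r{\left(p,O \right)} = - 2 \left(-5 - p\right) O = \left(10 + 2 p\right) O = O \left(10 + 2 p\right)$)
$- 35 r{\left(5,4 \right)} k{\left(7,4 \right)} = - 35 \cdot 2 \cdot 4 \left(5 + 5\right) \left(\left(-5\right) 7\right) = - 35 \cdot 2 \cdot 4 \cdot 10 \left(-35\right) = \left(-35\right) 80 \left(-35\right) = \left(-2800\right) \left(-35\right) = 98000$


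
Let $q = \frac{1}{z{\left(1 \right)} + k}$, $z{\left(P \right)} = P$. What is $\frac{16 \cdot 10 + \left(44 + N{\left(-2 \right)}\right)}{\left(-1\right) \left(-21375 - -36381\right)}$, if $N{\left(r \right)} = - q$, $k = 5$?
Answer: $- \frac{1223}{90036} \approx -0.013583$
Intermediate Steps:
$q = \frac{1}{6}$ ($q = \frac{1}{1 + 5} = \frac{1}{6} \approx 0.16667$)
$N{\left(r \right)} = - \frac{1}{6}$ ($N{\left(r \right)} = \left(-1\right) \frac{1}{6} = - \frac{1}{6}$)
$\frac{16 \cdot 10 + \left(44 + N{\left(-2 \right)}\right)}{\left(-1\right) \left(-21375 - -36381\right)} = \frac{16 \cdot 10 + \left(44 - \frac{1}{6}\right)}{\left(-1\right) \left(-21375 - -36381\right)} = \frac{160 + \frac{263}{6}}{\left(-1\right) \left(-21375 + 36381\right)} = \frac{1223}{6 \left(\left(-1\right) 15006\right)} = \frac{1223}{6 \left(-15006\right)} = \frac{1223}{6} \left(- \frac{1}{15006}\right) = - \frac{1223}{90036}$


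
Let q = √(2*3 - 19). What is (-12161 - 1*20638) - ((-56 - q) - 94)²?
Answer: -55286 - 300*I*√13 ≈ -55286.0 - 1081.7*I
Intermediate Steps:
q = I*√13 (q = √(6 - 19) = √(-13) = I*√13 ≈ 3.6056*I)
(-12161 - 1*20638) - ((-56 - q) - 94)² = (-12161 - 1*20638) - ((-56 - I*√13) - 94)² = (-12161 - 20638) - ((-56 - I*√13) - 94)² = -32799 - (-150 - I*√13)²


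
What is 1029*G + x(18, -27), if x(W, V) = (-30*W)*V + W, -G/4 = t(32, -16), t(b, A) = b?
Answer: -117114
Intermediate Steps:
G = -128 (G = -4*32 = -128)
x(W, V) = W - 30*V*W (x(W, V) = -30*V*W + W = W - 30*V*W)
1029*G + x(18, -27) = 1029*(-128) + 18*(1 - 30*(-27)) = -131712 + 18*(1 + 810) = -131712 + 18*811 = -131712 + 14598 = -117114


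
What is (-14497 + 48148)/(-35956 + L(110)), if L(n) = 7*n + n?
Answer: -11217/11692 ≈ -0.95937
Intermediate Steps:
L(n) = 8*n
(-14497 + 48148)/(-35956 + L(110)) = (-14497 + 48148)/(-35956 + 8*110) = 33651/(-35956 + 880) = 33651/(-35076) = 33651*(-1/35076) = -11217/11692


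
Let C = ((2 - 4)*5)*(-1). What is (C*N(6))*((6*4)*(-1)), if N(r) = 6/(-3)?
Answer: 480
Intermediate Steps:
N(r) = -2 (N(r) = 6*(-⅓) = -2)
C = 10 (C = -2*5*(-1) = -10*(-1) = 10)
(C*N(6))*((6*4)*(-1)) = (10*(-2))*((6*4)*(-1)) = -480*(-1) = -20*(-24) = 480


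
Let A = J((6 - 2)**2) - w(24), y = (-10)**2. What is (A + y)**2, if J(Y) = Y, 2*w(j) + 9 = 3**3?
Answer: 11449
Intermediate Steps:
w(j) = 9 (w(j) = -9/2 + (1/2)*3**3 = -9/2 + (1/2)*27 = -9/2 + 27/2 = 9)
y = 100
A = 7 (A = (6 - 2)**2 - 1*9 = 4**2 - 9 = 16 - 9 = 7)
(A + y)**2 = (7 + 100)**2 = 107**2 = 11449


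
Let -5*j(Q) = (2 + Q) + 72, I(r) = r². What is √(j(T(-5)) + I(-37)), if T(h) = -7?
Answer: √33890/5 ≈ 36.818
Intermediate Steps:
j(Q) = -74/5 - Q/5 (j(Q) = -((2 + Q) + 72)/5 = -(74 + Q)/5 = -74/5 - Q/5)
√(j(T(-5)) + I(-37)) = √((-74/5 - ⅕*(-7)) + (-37)²) = √((-74/5 + 7/5) + 1369) = √(-67/5 + 1369) = √(6778/5) = √33890/5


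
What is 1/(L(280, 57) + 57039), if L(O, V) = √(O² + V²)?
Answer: 57039/3253365872 - √81649/3253365872 ≈ 1.7444e-5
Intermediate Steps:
1/(L(280, 57) + 57039) = 1/(√(280² + 57²) + 57039) = 1/(√(78400 + 3249) + 57039) = 1/(√81649 + 57039) = 1/(57039 + √81649)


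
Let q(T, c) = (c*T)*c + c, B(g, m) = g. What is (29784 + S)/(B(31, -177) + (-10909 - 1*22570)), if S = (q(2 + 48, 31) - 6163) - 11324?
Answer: -30189/16724 ≈ -1.8051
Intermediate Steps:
q(T, c) = c + T*c**2 (q(T, c) = (T*c)*c + c = T*c**2 + c = c + T*c**2)
S = 30594 (S = (31*(1 + (2 + 48)*31) - 6163) - 11324 = (31*(1 + 50*31) - 6163) - 11324 = (31*(1 + 1550) - 6163) - 11324 = (31*1551 - 6163) - 11324 = (48081 - 6163) - 11324 = 41918 - 11324 = 30594)
(29784 + S)/(B(31, -177) + (-10909 - 1*22570)) = (29784 + 30594)/(31 + (-10909 - 1*22570)) = 60378/(31 + (-10909 - 22570)) = 60378/(31 - 33479) = 60378/(-33448) = 60378*(-1/33448) = -30189/16724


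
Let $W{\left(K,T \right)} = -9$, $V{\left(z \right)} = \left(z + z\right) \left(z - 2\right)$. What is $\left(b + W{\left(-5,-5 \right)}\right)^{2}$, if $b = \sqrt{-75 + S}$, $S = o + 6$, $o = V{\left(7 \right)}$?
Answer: $64$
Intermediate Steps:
$V{\left(z \right)} = 2 z \left(-2 + z\right)$
$o = 70$ ($o = 2 \cdot 7 \left(-2 + 7\right) = 2 \cdot 7 \cdot 5 = 70$)
$S = 76$ ($S = 70 + 6 = 76$)
$b = 1$ ($b = \sqrt{-75 + 76} = \sqrt{1} = 1$)
$\left(b + W{\left(-5,-5 \right)}\right)^{2} = \left(1 - 9\right)^{2} = \left(-8\right)^{2} = 64$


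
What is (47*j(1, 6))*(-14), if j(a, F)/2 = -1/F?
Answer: 658/3 ≈ 219.33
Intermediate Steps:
j(a, F) = -2/F (j(a, F) = 2*(-1/F) = -2/F)
(47*j(1, 6))*(-14) = (47*(-2/6))*(-14) = (47*(-2*1/6))*(-14) = (47*(-1/3))*(-14) = -47/3*(-14) = 658/3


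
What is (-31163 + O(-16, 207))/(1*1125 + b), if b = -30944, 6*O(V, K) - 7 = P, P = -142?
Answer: 62371/59638 ≈ 1.0458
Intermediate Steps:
O(V, K) = -45/2 (O(V, K) = 7/6 + (1/6)*(-142) = 7/6 - 71/3 = -45/2)
(-31163 + O(-16, 207))/(1*1125 + b) = (-31163 - 45/2)/(1*1125 - 30944) = -62371/(2*(1125 - 30944)) = -62371/2/(-29819) = -62371/2*(-1/29819) = 62371/59638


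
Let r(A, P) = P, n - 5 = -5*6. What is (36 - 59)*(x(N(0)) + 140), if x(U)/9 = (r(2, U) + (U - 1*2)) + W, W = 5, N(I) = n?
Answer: 6509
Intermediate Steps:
n = -25 (n = 5 - 5*6 = 5 - 30 = -25)
N(I) = -25
x(U) = 27 + 18*U (x(U) = 9*((U + (U - 1*2)) + 5) = 9*((U + (U - 2)) + 5) = 9*((U + (-2 + U)) + 5) = 9*((-2 + 2*U) + 5) = 9*(3 + 2*U) = 27 + 18*U)
(36 - 59)*(x(N(0)) + 140) = (36 - 59)*((27 + 18*(-25)) + 140) = -23*((27 - 450) + 140) = -23*(-423 + 140) = -23*(-283) = 6509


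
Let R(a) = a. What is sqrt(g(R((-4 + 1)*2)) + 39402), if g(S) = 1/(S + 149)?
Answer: sqrt(805731641)/143 ≈ 198.50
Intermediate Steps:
g(S) = 1/(149 + S)
sqrt(g(R((-4 + 1)*2)) + 39402) = sqrt(1/(149 + (-4 + 1)*2) + 39402) = sqrt(1/(149 - 3*2) + 39402) = sqrt(1/(149 - 6) + 39402) = sqrt(1/143 + 39402) = sqrt(5634487/143) = sqrt(805731641)/143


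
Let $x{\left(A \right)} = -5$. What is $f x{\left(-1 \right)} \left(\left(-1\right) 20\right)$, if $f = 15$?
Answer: $1500$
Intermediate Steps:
$f x{\left(-1 \right)} \left(\left(-1\right) 20\right) = 15 \left(-5\right) \left(\left(-1\right) 20\right) = \left(-75\right) \left(-20\right) = 1500$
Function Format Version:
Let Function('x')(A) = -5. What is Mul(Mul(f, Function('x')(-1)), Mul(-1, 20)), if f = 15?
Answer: 1500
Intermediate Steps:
Mul(Mul(f, Function('x')(-1)), Mul(-1, 20)) = Mul(Mul(15, -5), Mul(-1, 20)) = Mul(-75, -20) = 1500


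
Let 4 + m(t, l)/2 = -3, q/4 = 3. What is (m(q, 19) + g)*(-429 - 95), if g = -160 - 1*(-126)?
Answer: 25152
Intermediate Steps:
q = 12 (q = 4*3 = 12)
m(t, l) = -14 (m(t, l) = -8 + 2*(-3) = -8 - 6 = -14)
g = -34 (g = -160 + 126 = -34)
(m(q, 19) + g)*(-429 - 95) = (-14 - 34)*(-429 - 95) = -48*(-524) = 25152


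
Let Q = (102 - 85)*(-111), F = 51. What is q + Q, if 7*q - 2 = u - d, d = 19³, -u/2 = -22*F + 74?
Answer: -17970/7 ≈ -2567.1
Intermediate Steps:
u = 2096 (u = -2*(-22*51 + 74) = -2*(-1122 + 74) = -2*(-1048) = 2096)
d = 6859
Q = -1887 (Q = 17*(-111) = -1887)
q = -4761/7 (q = 2/7 + (2096 - 1*6859)/7 = 2/7 + (2096 - 6859)/7 = 2/7 + (⅐)*(-4763) = 2/7 - 4763/7 = -4761/7 ≈ -680.14)
q + Q = -4761/7 - 1887 = -17970/7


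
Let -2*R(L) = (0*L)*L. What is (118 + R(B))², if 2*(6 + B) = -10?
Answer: 13924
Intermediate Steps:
B = -11 (B = -6 + (½)*(-10) = -6 - 5 = -11)
R(L) = 0 (R(L) = -0*L*L/2 = -0*L = -½*0 = 0)
(118 + R(B))² = (118 + 0)² = 118² = 13924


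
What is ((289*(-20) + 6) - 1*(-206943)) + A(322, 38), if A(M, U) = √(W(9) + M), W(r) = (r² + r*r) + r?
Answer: 201169 + √493 ≈ 2.0119e+5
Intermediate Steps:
W(r) = r + 2*r² (W(r) = (r² + r²) + r = 2*r² + r = r + 2*r²)
A(M, U) = √(171 + M) (A(M, U) = √(9*(1 + 2*9) + M) = √(9*(1 + 18) + M) = √(9*19 + M) = √(171 + M))
((289*(-20) + 6) - 1*(-206943)) + A(322, 38) = ((289*(-20) + 6) - 1*(-206943)) + √(171 + 322) = ((-5780 + 6) + 206943) + √493 = (-5774 + 206943) + √493 = 201169 + √493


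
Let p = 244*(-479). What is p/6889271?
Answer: -116876/6889271 ≈ -0.016965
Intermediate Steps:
p = -116876
p/6889271 = -116876/6889271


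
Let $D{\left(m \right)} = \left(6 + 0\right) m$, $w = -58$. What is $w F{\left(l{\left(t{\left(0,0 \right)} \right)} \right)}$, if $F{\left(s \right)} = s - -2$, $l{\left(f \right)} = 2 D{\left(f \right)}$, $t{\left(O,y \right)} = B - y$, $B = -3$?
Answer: $1972$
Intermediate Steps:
$D{\left(m \right)} = 6 m$
$t{\left(O,y \right)} = -3 - y$
$l{\left(f \right)} = 12 f$ ($l{\left(f \right)} = 2 \cdot 6 f = 12 f$)
$F{\left(s \right)} = 2 + s$ ($F{\left(s \right)} = s + 2 = 2 + s$)
$w F{\left(l{\left(t{\left(0,0 \right)} \right)} \right)} = - 58 \left(2 + 12 \left(-3 - 0\right)\right) = - 58 \left(2 + 12 \left(-3 + 0\right)\right) = - 58 \left(2 + 12 \left(-3\right)\right) = - 58 \left(2 - 36\right) = \left(-58\right) \left(-34\right) = 1972$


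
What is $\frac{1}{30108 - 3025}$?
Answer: $\frac{1}{27083} \approx 3.6924 \cdot 10^{-5}$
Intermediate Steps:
$\frac{1}{30108 - 3025} = \frac{1}{27083}$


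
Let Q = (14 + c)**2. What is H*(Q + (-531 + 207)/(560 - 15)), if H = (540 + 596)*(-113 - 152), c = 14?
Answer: -25706166848/109 ≈ -2.3584e+8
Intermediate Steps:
H = -301040 (H = 1136*(-265) = -301040)
Q = 784 (Q = (14 + 14)**2 = 28**2 = 784)
H*(Q + (-531 + 207)/(560 - 15)) = -301040*(784 + (-531 + 207)/(560 - 15)) = -301040*(784 - 324/545) = -301040*426956/545 = -25706166848/109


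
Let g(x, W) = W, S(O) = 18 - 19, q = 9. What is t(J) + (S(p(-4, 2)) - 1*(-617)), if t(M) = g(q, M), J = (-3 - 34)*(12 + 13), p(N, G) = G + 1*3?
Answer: -309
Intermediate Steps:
p(N, G) = 3 + G (p(N, G) = G + 3 = 3 + G)
S(O) = -1
J = -925 (J = -37*25 = -925)
t(M) = M
t(J) + (S(p(-4, 2)) - 1*(-617)) = -925 + (-1 - 1*(-617)) = -925 + (-1 + 617) = -925 + 616 = -309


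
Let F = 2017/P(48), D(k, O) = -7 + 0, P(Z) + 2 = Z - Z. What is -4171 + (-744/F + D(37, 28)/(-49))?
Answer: -58877916/14119 ≈ -4170.1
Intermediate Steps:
P(Z) = -2 (P(Z) = -2 + (Z - Z) = -2 + 0 = -2)
D(k, O) = -7
F = -2017/2 (F = 2017/(-2) = 2017*(-½) = -2017/2 ≈ -1008.5)
-4171 + (-744/F + D(37, 28)/(-49)) = -4171 + (-744/(-2017/2) - 7/(-49)) = -4171 + (-744*(-2/2017) - 7*(-1/49)) = -4171 + (1488/2017 + ⅐) = -4171 + 12433/14119 = -58877916/14119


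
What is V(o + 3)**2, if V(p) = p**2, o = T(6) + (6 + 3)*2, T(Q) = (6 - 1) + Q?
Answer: 1048576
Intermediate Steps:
T(Q) = 5 + Q
o = 29 (o = (5 + 6) + (6 + 3)*2 = 11 + 9*2 = 11 + 18 = 29)
V(o + 3)**2 = ((29 + 3)**2)**2 = (32**2)**2 = 1024**2 = 1048576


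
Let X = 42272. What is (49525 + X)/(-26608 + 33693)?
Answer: 91797/7085 ≈ 12.957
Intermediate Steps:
(49525 + X)/(-26608 + 33693) = (49525 + 42272)/(-26608 + 33693) = 91797/7085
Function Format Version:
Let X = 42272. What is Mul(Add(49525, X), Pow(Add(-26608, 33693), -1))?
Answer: Rational(91797, 7085) ≈ 12.957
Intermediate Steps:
Mul(Add(49525, X), Pow(Add(-26608, 33693), -1)) = Mul(Add(49525, 42272), Pow(Add(-26608, 33693), -1)) = Mul(91797, Pow(7085, -1)) = Mul(91797, Rational(1, 7085)) = Rational(91797, 7085)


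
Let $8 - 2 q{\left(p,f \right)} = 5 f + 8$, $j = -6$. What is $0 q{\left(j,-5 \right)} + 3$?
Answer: $3$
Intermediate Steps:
$q{\left(p,f \right)} = - \frac{5 f}{2}$ ($q{\left(p,f \right)} = 4 - \frac{5 f + 8}{2} = 4 - \frac{8 + 5 f}{2} = 4 - \left(4 + \frac{5 f}{2}\right) = - \frac{5 f}{2}$)
$0 q{\left(j,-5 \right)} + 3 = 0 \left(\left(- \frac{5}{2}\right) \left(-5\right)\right) + 3 = 0 \cdot \frac{25}{2} + 3 = 0 + 3 = 3$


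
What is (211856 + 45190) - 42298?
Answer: 214748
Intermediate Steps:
(211856 + 45190) - 42298 = 257046 - 42298 = 214748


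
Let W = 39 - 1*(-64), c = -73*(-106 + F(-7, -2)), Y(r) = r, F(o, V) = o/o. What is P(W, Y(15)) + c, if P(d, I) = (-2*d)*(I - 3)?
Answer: 5193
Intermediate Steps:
F(o, V) = 1
c = 7665 (c = -73*(-106 + 1) = -73*(-105) = 7665)
W = 103 (W = 39 + 64 = 103)
P(d, I) = -2*d*(-3 + I) (P(d, I) = (-2*d)*(-3 + I) = -2*d*(-3 + I))
P(W, Y(15)) + c = 2*103*(3 - 1*15) + 7665 = 2*103*(3 - 15) + 7665 = 2*103*(-12) + 7665 = -2472 + 7665 = 5193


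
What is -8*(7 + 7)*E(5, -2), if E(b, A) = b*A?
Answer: 1120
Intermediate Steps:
E(b, A) = A*b
-8*(7 + 7)*E(5, -2) = -8*(7 + 7)*(-2*5) = -112*(-10) = -8*(-140) = 1120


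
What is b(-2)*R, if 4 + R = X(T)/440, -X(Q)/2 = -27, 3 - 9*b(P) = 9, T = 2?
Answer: 853/330 ≈ 2.5848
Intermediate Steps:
b(P) = -2/3 (b(P) = 1/3 - 1/9*9 = 1/3 - 1 = -2/3)
X(Q) = 54 (X(Q) = -2*(-27) = 54)
R = -853/220 (R = -4 + 54/440 = -4 + 54*(1/440) = -4 + 27/220 = -853/220 ≈ -3.8773)
b(-2)*R = -2/3*(-853/220) = 853/330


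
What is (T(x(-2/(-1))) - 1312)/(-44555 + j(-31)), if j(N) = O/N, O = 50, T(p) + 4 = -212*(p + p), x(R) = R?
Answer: 67084/1381255 ≈ 0.048567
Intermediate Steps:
T(p) = -4 - 424*p (T(p) = -4 - 212*(p + p) = -4 - 424*p)
j(N) = 50/N
(T(x(-2/(-1))) - 1312)/(-44555 + j(-31)) = ((-4 - (-848)/(-1)) - 1312)/(-44555 + 50/(-31)) = ((-4 - (-848)*(-1)) - 1312)/(-44555 + 50*(-1/31)) = ((-4 - 424*2) - 1312)/(-44555 - 50/31) = ((-4 - 848) - 1312)/(-1381255/31) = (-852 - 1312)*(-31/1381255) = -2164*(-31/1381255) = 67084/1381255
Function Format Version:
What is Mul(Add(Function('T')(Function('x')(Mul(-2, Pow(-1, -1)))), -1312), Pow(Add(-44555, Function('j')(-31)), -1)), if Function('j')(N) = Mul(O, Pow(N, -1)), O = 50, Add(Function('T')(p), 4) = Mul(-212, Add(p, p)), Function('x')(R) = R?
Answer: Rational(67084, 1381255) ≈ 0.048567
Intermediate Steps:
Function('T')(p) = Add(-4, Mul(-424, p)) (Function('T')(p) = Add(-4, Mul(-212, Add(p, p))) = Add(-4, Mul(-212, Mul(2, p))) = Add(-4, Mul(-424, p)))
Function('j')(N) = Mul(50, Pow(N, -1))
Mul(Add(Function('T')(Function('x')(Mul(-2, Pow(-1, -1)))), -1312), Pow(Add(-44555, Function('j')(-31)), -1)) = Mul(Add(Add(-4, Mul(-424, Mul(-2, Pow(-1, -1)))), -1312), Pow(Add(-44555, Mul(50, Pow(-31, -1))), -1)) = Mul(Add(Add(-4, Mul(-424, Mul(-2, -1))), -1312), Pow(Add(-44555, Mul(50, Rational(-1, 31))), -1)) = Mul(Add(Add(-4, Mul(-424, 2)), -1312), Pow(Add(-44555, Rational(-50, 31)), -1)) = Mul(Add(Add(-4, -848), -1312), Pow(Rational(-1381255, 31), -1)) = Mul(Add(-852, -1312), Rational(-31, 1381255)) = Mul(-2164, Rational(-31, 1381255)) = Rational(67084, 1381255)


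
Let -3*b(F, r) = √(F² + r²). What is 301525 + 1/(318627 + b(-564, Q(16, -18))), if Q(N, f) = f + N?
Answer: 275505855377460668/913708168061 + 30*√3181/913708168061 ≈ 3.0153e+5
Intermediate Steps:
Q(N, f) = N + f
b(F, r) = -√(F² + r²)/3
301525 + 1/(318627 + b(-564, Q(16, -18))) = 301525 + 1/(318627 - √((-564)² + (16 - 18)²)/3) = 301525 + 1/(318627 - √(318096 + (-2)²)/3) = 301525 + 1/(318627 - √(318096 + 4)/3) = 301525 + 1/(318627 - 10*√3181/3)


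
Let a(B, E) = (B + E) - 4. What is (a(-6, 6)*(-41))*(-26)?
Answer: -4264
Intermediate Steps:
a(B, E) = -4 + B + E
(a(-6, 6)*(-41))*(-26) = ((-4 - 6 + 6)*(-41))*(-26) = -4*(-41)*(-26) = 164*(-26) = -4264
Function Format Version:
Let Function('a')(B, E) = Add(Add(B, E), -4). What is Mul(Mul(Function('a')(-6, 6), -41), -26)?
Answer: -4264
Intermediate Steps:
Function('a')(B, E) = Add(-4, B, E)
Mul(Mul(Function('a')(-6, 6), -41), -26) = Mul(Mul(Add(-4, -6, 6), -41), -26) = Mul(Mul(-4, -41), -26) = Mul(164, -26) = -4264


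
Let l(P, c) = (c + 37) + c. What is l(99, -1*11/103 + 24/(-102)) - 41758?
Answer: -73054669/1751 ≈ -41722.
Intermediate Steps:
l(P, c) = 37 + 2*c (l(P, c) = (37 + c) + c = 37 + 2*c)
l(99, -1*11/103 + 24/(-102)) - 41758 = (37 + 2*(-1*11/103 + 24/(-102))) - 41758 = (37 + 2*(-11*1/103 + 24*(-1/102))) - 41758 = (37 + 2*(-11/103 - 4/17)) - 41758 = (37 + 2*(-599/1751)) - 41758 = (37 - 1198/1751) - 41758 = 63589/1751 - 41758 = -73054669/1751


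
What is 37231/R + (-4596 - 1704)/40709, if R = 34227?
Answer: 1300006679/1393346943 ≈ 0.93301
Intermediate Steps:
37231/R + (-4596 - 1704)/40709 = 37231/34227 + (-4596 - 1704)/40709 = 37231*(1/34227) - 6300*1/40709 = 37231/34227 - 6300/40709 = 1300006679/1393346943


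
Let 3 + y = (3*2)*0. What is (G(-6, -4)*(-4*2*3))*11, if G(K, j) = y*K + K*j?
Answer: -11088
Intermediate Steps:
y = -3 (y = -3 + (3*2)*0 = -3 + 6*0 = -3 + 0 = -3)
G(K, j) = -3*K + K*j
(G(-6, -4)*(-4*2*3))*11 = ((-6*(-3 - 4))*(-4*2*3))*11 = ((-6*(-7))*(-8*3))*11 = (42*(-24))*11 = -1008*11 = -11088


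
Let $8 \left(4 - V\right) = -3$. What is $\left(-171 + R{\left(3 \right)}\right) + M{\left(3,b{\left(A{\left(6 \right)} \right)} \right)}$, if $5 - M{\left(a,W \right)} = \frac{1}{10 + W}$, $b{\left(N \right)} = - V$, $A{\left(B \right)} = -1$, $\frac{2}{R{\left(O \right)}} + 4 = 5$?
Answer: $- \frac{7388}{45} \approx -164.18$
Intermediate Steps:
$V = \frac{35}{8}$ ($V = 4 - - \frac{3}{8} = 4 + \frac{3}{8} = \frac{35}{8} \approx 4.375$)
$R{\left(O \right)} = 2$ ($R{\left(O \right)} = \frac{2}{-4 + 5} = \frac{2}{1} = 2 \cdot 1 = 2$)
$b{\left(N \right)} = - \frac{35}{8}$ ($b{\left(N \right)} = \left(-1\right) \frac{35}{8} = - \frac{35}{8}$)
$M{\left(a,W \right)} = 5 - \frac{1}{10 + W}$
$\left(-171 + R{\left(3 \right)}\right) + M{\left(3,b{\left(A{\left(6 \right)} \right)} \right)} = \left(-171 + 2\right) + \frac{49 + 5 \left(- \frac{35}{8}\right)}{10 - \frac{35}{8}} = -169 + \frac{49 - \frac{175}{8}}{\frac{45}{8}} = -169 + \frac{8}{45} \cdot \frac{217}{8} = -169 + \frac{217}{45} = - \frac{7388}{45}$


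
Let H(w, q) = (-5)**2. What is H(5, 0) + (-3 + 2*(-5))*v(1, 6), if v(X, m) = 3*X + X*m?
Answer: -92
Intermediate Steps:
H(w, q) = 25
H(5, 0) + (-3 + 2*(-5))*v(1, 6) = 25 + (-3 + 2*(-5))*(1*(3 + 6)) = 25 + (-3 - 10)*(1*9) = 25 - 13*9 = 25 - 117 = -92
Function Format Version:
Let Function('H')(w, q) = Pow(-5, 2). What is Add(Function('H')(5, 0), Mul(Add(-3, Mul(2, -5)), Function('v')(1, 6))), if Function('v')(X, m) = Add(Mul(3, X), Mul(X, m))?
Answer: -92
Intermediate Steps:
Function('H')(w, q) = 25
Add(Function('H')(5, 0), Mul(Add(-3, Mul(2, -5)), Function('v')(1, 6))) = Add(25, Mul(Add(-3, Mul(2, -5)), Mul(1, Add(3, 6)))) = Add(25, Mul(Add(-3, -10), Mul(1, 9))) = Add(25, Mul(-13, 9)) = Add(25, -117) = -92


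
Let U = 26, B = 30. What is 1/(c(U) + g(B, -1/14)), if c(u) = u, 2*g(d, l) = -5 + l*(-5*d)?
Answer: 7/202 ≈ 0.034653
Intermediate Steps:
g(d, l) = -5/2 - 5*d*l/2 (g(d, l) = (-5 + l*(-5*d))/2 = (-5 - 5*d*l)/2 = -5/2 - 5*d*l/2)
1/(c(U) + g(B, -1/14)) = 1/(26 + (-5/2 - 5/2*30*(-1/14))) = 1/(26 + (-5/2 + 75/14)) = 1/(26 + 20/7) = 1/(202/7) = 7/202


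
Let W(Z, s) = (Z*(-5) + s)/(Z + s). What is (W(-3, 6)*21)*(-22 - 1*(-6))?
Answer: -2352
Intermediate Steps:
W(Z, s) = (s - 5*Z)/(Z + s) (W(Z, s) = (-5*Z + s)/(Z + s) = (s - 5*Z)/(Z + s))
(W(-3, 6)*21)*(-22 - 1*(-6)) = (((6 - 5*(-3))/(-3 + 6))*21)*(-22 - 1*(-6)) = (((6 + 15)/3)*21)*(-22 + 6) = (((1/3)*21)*21)*(-16) = (7*21)*(-16) = 147*(-16) = -2352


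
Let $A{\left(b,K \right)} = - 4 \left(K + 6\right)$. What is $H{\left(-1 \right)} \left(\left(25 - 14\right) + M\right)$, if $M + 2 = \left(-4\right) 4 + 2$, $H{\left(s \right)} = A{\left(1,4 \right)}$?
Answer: $200$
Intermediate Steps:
$A{\left(b,K \right)} = -24 - 4 K$ ($A{\left(b,K \right)} = - 4 \left(6 + K\right) = -24 - 4 K$)
$H{\left(s \right)} = -40$ ($H{\left(s \right)} = -24 - 16 = -40$)
$M = -16$ ($M = -2 + \left(\left(-4\right) 4 + 2\right) = -2 + \left(-16 + 2\right) = -2 - 14 = -16$)
$H{\left(-1 \right)} \left(\left(25 - 14\right) + M\right) = - 40 \left(\left(25 - 14\right) - 16\right) = - 40 \left(11 - 16\right) = \left(-40\right) \left(-5\right) = 200$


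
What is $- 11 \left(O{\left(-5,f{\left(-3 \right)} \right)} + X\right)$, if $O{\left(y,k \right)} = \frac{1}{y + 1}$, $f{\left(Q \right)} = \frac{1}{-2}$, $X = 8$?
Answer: $- \frac{341}{4} \approx -85.25$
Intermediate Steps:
$f{\left(Q \right)} = - \frac{1}{2}$
$O{\left(y,k \right)} = \frac{1}{1 + y}$
$- 11 \left(O{\left(-5,f{\left(-3 \right)} \right)} + X\right) = - 11 \left(\frac{1}{1 - 5} + 8\right) = - 11 \left(\frac{1}{-4} + 8\right) = - 11 \left(- \frac{1}{4} + 8\right) = \left(-11\right) \frac{31}{4} = - \frac{341}{4}$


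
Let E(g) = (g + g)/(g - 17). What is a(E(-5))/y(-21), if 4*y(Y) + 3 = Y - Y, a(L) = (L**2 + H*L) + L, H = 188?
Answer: -41680/363 ≈ -114.82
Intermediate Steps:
E(g) = 2*g/(-17 + g) (E(g) = (2*g)/(-17 + g) = 2*g/(-17 + g))
a(L) = L**2 + 189*L (a(L) = (L**2 + 188*L) + L = L**2 + 189*L)
y(Y) = -3/4 (y(Y) = -3/4 + (Y - Y)/4 = -3/4 + (1/4)*0 = -3/4 + 0 = -3/4)
a(E(-5))/y(-21) = ((2*(-5)/(-17 - 5))*(189 + 2*(-5)/(-17 - 5)))/(-3/4) = ((2*(-5)/(-22))*(189 + 2*(-5)/(-22)))*(-4/3) = ((2*(-5)*(-1/22))*(189 + 2*(-5)*(-1/22)))*(-4/3) = (5*(189 + 5/11)/11)*(-4/3) = ((5/11)*(2084/11))*(-4/3) = (10420/121)*(-4/3) = -41680/363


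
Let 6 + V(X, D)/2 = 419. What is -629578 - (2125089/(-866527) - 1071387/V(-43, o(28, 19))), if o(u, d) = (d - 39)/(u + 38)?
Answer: -449691132124093/715751302 ≈ -6.2828e+5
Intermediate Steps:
o(u, d) = (-39 + d)/(38 + u)
V(X, D) = 826 (V(X, D) = -12 + 2*419 = -12 + 838 = 826)
-629578 - (2125089/(-866527) - 1071387/V(-43, o(28, 19))) = -629578 - (2125089/(-866527) - 1071387/826) = -629578 - (2125089*(-1/866527) - 1071387*1/826) = -629578 - (-2125089/866527 - 1071387/826) = -629578 - 1*(-930141086463/715751302) = -629578 + 930141086463/715751302 = -449691132124093/715751302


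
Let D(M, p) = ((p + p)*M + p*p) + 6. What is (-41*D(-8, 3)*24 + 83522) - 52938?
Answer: 63056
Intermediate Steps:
D(M, p) = 6 + p² + 2*M*p (D(M, p) = ((2*p)*M + p²) + 6 = (2*M*p + p²) + 6 = (p² + 2*M*p) + 6 = 6 + p² + 2*M*p)
(-41*D(-8, 3)*24 + 83522) - 52938 = (-41*(6 + 3² + 2*(-8)*3)*24 + 83522) - 52938 = (-41*(6 + 9 - 48)*24 + 83522) - 52938 = (-41*(-33)*24 + 83522) - 52938 = (1353*24 + 83522) - 52938 = (32472 + 83522) - 52938 = 115994 - 52938 = 63056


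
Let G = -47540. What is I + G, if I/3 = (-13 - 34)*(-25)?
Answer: -44015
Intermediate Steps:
I = 3525 (I = 3*((-13 - 34)*(-25)) = 3*(-47*(-25)) = 3*1175 = 3525)
I + G = 3525 - 47540 = -44015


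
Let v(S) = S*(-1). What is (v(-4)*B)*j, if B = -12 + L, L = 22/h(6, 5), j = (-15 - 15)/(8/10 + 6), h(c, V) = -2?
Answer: 6900/17 ≈ 405.88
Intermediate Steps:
v(S) = -S
j = -75/17 (j = -30/(8*(⅒) + 6) = -30/(⅘ + 6) = -30/34/5 = -30*5/34 = -75/17 ≈ -4.4118)
L = -11 (L = 22/(-2) = 22*(-½) = -11)
B = -23 (B = -12 - 11 = -23)
(v(-4)*B)*j = (-1*(-4)*(-23))*(-75/17) = (4*(-23))*(-75/17) = -92*(-75/17) = 6900/17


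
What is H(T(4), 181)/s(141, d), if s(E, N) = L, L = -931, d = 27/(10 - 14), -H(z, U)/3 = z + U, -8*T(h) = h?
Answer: 57/98 ≈ 0.58163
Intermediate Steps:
T(h) = -h/8
H(z, U) = -3*U - 3*z (H(z, U) = -3*(z + U) = -3*(U + z) = -3*U - 3*z)
d = -27/4 (d = 27/(-4) = -¼*27 = -27/4 ≈ -6.7500)
s(E, N) = -931
H(T(4), 181)/s(141, d) = (-3*181 - (-3)*4/8)/(-931) = (-543 - 3*(-½))*(-1/931) = (-543 + 3/2)*(-1/931) = -1083/2*(-1/931) = 57/98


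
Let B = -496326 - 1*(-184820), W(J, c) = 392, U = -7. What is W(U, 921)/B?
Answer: -196/155753 ≈ -0.0012584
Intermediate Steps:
B = -311506 (B = -496326 + 184820 = -311506)
W(U, 921)/B = 392/(-311506) = 392*(-1/311506) = -196/155753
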